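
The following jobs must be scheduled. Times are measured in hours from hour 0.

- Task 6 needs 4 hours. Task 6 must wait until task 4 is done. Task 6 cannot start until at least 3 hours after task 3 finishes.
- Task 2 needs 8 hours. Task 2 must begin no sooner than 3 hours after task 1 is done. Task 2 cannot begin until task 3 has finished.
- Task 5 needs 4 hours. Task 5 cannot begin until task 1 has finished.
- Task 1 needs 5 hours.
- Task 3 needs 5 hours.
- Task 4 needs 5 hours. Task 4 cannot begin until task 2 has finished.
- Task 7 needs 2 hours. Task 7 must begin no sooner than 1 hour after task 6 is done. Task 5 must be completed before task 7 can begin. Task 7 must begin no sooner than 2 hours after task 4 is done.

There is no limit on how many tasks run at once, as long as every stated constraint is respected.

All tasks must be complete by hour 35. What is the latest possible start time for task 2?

Nothing follows task 7; the deadline of hour 35 is its only limit. It must start by 35 − 2 = hour 33.
Task 6 has to be done before task 7 (must start by hour 33, minus 1-hour gap → hour 32). That means finishing by hour 32, i.e. starting by 32 − 4 = hour 28.
Task 4 must finish in time for task 6 (must start by hour 28); task 7 (must start by hour 33, minus 2-hour gap → hour 31). The tightest is hour 28, so task 4 must start by 28 − 5 = hour 23.
Task 2 must finish before task 4 (must start by hour 23). With an 8-hour duration, task 2 must start by 23 − 8 = hour 15.

15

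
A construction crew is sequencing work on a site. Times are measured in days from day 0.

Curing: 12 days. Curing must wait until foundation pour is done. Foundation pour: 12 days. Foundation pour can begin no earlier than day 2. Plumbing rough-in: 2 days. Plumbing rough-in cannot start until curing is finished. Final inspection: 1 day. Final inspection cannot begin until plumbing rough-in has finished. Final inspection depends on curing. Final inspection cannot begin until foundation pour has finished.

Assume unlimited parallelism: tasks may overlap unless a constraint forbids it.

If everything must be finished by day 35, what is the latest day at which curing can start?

20

Final inspection must finish by day 35; it takes 1 day, so it must start by 35 − 1 = day 34.
Plumbing rough-in feeds into final inspection (must start by day 34); so plumbing rough-in must finish by day 34 and therefore start by day 32.
Curing has several dependents: plumbing rough-in (must start by day 32); final inspection (must start by day 34). The earliest of those limits is day 32, so curing must start by 32 − 12 = day 20.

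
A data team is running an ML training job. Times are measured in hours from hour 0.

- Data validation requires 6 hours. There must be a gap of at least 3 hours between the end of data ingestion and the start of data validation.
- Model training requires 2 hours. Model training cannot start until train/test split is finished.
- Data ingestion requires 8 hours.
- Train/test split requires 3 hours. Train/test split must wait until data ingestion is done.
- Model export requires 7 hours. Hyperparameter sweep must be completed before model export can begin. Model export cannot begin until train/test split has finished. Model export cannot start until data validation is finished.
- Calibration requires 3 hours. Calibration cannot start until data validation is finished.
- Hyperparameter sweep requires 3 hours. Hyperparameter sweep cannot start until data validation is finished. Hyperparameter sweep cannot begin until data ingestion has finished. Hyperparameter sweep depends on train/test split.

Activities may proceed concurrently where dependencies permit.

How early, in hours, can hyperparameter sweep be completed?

20

Nothing blocks data ingestion, so it runs from hour 0 to hour 8.
Train/test split cannot begin until data ingestion (finishes hour 8). It runs from hour 8 to 8 + 3 = hour 11.
Data validation cannot begin until data ingestion (finishes hour 8, plus 3-hour gap → hour 11). It runs from hour 11 to 11 + 6 = hour 17.
Hyperparameter sweep cannot start until data validation (finishes hour 17); data ingestion (finishes hour 8); train/test split (finishes hour 11). The controlling bound is hour 17, so hyperparameter sweep finishes at 17 + 3 = hour 20.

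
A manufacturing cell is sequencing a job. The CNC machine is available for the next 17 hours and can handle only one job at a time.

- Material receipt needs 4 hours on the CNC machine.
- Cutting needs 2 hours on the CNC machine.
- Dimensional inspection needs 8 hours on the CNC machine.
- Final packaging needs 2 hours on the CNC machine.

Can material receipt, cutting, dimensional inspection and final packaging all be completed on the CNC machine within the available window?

Running back to back, the jobs need 4 + 2 + 8 + 2 = 16 hours on the CNC machine.
Since 16 ≤ 17, they fit within the window.

Yes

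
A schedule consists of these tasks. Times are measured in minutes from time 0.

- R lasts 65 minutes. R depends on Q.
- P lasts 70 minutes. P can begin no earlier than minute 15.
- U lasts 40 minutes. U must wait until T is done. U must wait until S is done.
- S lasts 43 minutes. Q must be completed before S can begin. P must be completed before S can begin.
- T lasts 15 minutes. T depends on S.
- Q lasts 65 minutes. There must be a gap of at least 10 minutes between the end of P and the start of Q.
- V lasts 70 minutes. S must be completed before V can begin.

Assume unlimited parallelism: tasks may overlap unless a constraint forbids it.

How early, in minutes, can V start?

203

P cannot begin until its own release at minute 15. It runs from minute 15 to 15 + 70 = minute 85.
Q cannot begin until P (finishes minute 85, plus 10-minute gap → minute 95). It runs from minute 95 to 95 + 65 = minute 160.
For S: Q (finishes minute 160); P (finishes minute 85). Taking the maximum gives a start of minute 160, and it finishes at 160 + 43 = minute 203.
V waits on S (finishes minute 203), so the earliest it can start is minute 203.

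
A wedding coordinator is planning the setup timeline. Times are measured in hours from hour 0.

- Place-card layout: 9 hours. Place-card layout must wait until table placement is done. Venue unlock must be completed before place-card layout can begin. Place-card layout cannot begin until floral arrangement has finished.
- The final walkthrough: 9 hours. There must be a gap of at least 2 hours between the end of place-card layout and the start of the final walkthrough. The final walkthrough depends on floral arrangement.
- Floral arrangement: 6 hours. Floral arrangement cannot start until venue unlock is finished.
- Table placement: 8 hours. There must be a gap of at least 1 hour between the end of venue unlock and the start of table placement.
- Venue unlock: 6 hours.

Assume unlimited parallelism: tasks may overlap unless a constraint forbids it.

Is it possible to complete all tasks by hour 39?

Yes

Venue unlock has no prerequisites, so it starts at hour 0 and finishes at hour 6.
Floral arrangement cannot begin until venue unlock (finishes hour 6). It runs from hour 6 to 6 + 6 = hour 12.
After venue unlock (finishes hour 6, plus 1-hour gap → hour 7), table placement can start at hour 7 and finishes at hour 15.
Place-card layout has to wait for table placement (finishes hour 15); venue unlock (finishes hour 6); floral arrangement (finishes hour 12). The latest of these is hour 15, so place-card layout runs hour 15 to 15 + 9 = hour 24.
The final walkthrough cannot start until place-card layout (finishes hour 24, plus 2-hour gap → hour 26); floral arrangement (finishes hour 12). The controlling bound is hour 26, so the final walkthrough finishes at 26 + 9 = hour 35.
Every task is finished by hour 35, which is no later than the deadline of 39, so the schedule is feasible.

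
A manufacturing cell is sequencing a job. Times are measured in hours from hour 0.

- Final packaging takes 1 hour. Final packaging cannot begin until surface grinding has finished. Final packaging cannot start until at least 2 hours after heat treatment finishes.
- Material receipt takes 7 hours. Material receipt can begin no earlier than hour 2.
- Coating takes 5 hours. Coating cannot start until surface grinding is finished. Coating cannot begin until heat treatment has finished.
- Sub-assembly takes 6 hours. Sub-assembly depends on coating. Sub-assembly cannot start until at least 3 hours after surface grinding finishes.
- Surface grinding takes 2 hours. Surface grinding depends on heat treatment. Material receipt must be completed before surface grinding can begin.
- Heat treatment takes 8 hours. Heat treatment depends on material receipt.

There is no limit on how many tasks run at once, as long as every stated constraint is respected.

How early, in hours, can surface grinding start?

After its own release at hour 2, material receipt can start at hour 2 and finishes at hour 9.
Heat treatment waits on material receipt (finishes hour 9), so it starts at hour 9 and finishes at 9 + 8 = hour 17.
Surface grinding waits on heat treatment (finishes hour 17); material receipt (finishes hour 9). The latest of these is hour 17, which is the earliest surface grinding can start.

17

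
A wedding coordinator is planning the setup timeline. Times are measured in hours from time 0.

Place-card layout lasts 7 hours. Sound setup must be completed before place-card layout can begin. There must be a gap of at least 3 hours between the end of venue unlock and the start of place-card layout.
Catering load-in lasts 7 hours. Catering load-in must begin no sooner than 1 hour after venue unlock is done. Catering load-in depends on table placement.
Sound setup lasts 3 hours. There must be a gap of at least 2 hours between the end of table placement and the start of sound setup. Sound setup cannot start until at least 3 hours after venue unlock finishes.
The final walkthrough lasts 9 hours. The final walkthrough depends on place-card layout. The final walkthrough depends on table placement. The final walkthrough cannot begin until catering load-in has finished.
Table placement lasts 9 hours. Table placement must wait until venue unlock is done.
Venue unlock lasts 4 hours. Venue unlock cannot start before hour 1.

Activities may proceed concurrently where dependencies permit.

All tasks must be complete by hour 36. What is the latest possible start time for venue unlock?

2

The final walkthrough has no dependents, so it just needs to finish by hour 36. Starting by 36 − 9 = hour 27 achieves that.
Place-card layout has to be done before the final walkthrough (must start by hour 27). That means finishing by hour 27, i.e. starting by 27 − 7 = hour 20.
Sound setup has to be done before place-card layout (must start by hour 20). That means finishing by hour 20, i.e. starting by 20 − 3 = hour 17.
Catering load-in has to be done before the final walkthrough (must start by hour 27). That means finishing by hour 27, i.e. starting by 27 − 7 = hour 20.
Table placement has several dependents: sound setup (must start by hour 17, minus 2-hour gap → hour 15); catering load-in (must start by hour 20); the final walkthrough (must start by hour 27). The earliest of those limits is hour 15, so table placement must start by 15 − 9 = hour 6.
Venue unlock must finish in time for table placement (must start by hour 6); sound setup (must start by hour 17, minus 3-hour gap → hour 14); catering load-in (must start by hour 20, minus 1-hour gap → hour 19); place-card layout (must start by hour 20, minus 3-hour gap → hour 17). The tightest is hour 6, so venue unlock must start by 6 − 4 = hour 2.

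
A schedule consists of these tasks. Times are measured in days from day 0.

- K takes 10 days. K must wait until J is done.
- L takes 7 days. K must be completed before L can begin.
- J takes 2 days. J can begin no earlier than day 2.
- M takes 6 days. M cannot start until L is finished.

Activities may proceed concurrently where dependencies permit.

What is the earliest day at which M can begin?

21

J waits on its own release at day 2, so it starts at day 2 and finishes at 2 + 2 = day 4.
After J (finishes day 4), K can start at day 4 and finishes at day 14.
L waits on K (finishes day 14), so it starts at day 14 and finishes at 14 + 7 = day 21.
M waits on L (finishes day 21), so the earliest it can start is day 21.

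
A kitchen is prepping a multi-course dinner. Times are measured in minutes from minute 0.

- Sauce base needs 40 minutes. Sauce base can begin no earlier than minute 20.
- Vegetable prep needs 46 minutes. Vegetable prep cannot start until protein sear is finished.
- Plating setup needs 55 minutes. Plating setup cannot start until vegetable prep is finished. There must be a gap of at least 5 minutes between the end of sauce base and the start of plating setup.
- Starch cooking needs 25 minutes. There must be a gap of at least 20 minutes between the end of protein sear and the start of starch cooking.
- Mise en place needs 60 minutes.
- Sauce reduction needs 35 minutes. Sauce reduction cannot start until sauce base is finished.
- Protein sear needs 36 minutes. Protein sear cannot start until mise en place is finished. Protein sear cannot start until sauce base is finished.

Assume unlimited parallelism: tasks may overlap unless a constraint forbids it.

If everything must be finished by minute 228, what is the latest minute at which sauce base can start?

Plating setup has no dependents, so it just needs to finish by minute 228. Starting by 228 − 55 = minute 173 achieves that.
Vegetable prep must finish before plating setup (must start by minute 173). With a 46-minute duration, vegetable prep must start by 173 − 46 = minute 127.
Starch cooking has no dependents, so it just needs to finish by minute 228. Starting by 228 − 25 = minute 203 achieves that.
For protein sear: vegetable prep (must start by minute 127); starch cooking (must start by minute 203, minus 20-minute gap → minute 183). The most restrictive is minute 127; with a 36-minute duration, protein sear must start by minute 91.
Sauce reduction has no dependents, so it just needs to finish by minute 228. Starting by 228 − 35 = minute 193 achieves that.
Sauce base feeds protein sear (must start by minute 91); sauce reduction (must start by minute 193); plating setup (must start by minute 173, minus 5-minute gap → minute 168). Taking the minimum, sauce base must finish by minute 91 and start by 91 − 40 = minute 51.

51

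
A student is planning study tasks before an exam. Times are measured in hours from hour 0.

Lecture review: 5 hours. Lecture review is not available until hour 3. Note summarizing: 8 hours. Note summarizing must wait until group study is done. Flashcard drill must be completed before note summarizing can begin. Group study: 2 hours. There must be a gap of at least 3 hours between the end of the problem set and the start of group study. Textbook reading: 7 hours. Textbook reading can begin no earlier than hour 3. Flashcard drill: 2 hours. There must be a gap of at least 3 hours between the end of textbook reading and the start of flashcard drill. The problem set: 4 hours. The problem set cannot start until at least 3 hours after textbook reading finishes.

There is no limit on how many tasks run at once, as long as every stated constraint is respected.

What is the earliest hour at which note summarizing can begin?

22

Textbook reading waits on its own release at hour 3, so it starts at hour 3 and finishes at 3 + 7 = hour 10.
Flashcard drill cannot begin until textbook reading (finishes hour 10, plus 3-hour gap → hour 13). It runs from hour 13 to 13 + 2 = hour 15.
The problem set waits on textbook reading (finishes hour 10, plus 3-hour gap → hour 13), so it starts at hour 13 and finishes at 13 + 4 = hour 17.
Group study waits on the problem set (finishes hour 17, plus 3-hour gap → hour 20), so it starts at hour 20 and finishes at 20 + 2 = hour 22.
Note summarizing waits on group study (finishes hour 22); flashcard drill (finishes hour 15). The latest of these is hour 22, which is the earliest note summarizing can start.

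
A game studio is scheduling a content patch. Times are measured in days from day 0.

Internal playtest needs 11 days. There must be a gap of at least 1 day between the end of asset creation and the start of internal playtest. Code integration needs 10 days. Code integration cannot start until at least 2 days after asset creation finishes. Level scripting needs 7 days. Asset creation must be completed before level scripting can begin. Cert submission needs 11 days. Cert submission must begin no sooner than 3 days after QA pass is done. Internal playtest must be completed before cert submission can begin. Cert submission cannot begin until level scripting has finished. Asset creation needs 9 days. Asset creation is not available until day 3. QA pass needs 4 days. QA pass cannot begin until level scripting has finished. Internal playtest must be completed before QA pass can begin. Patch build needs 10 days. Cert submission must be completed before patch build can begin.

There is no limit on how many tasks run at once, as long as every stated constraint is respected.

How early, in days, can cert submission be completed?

42

Asset creation waits on its own release at day 3, so it starts at day 3 and finishes at 3 + 9 = day 12.
Internal playtest cannot begin until asset creation (finishes day 12, plus 1-day gap → day 13). It runs from day 13 to 13 + 11 = day 24.
Level scripting cannot begin until asset creation (finishes day 12). It runs from day 12 to 12 + 7 = day 19.
QA pass has to wait for level scripting (finishes day 19); internal playtest (finishes day 24). The latest of these is day 24, so QA pass runs day 24 to 24 + 4 = day 28.
Cert submission has to wait for QA pass (finishes day 28, plus 3-day gap → day 31); internal playtest (finishes day 24); level scripting (finishes day 19). The latest of these is day 31, so cert submission runs day 31 to 31 + 11 = day 42.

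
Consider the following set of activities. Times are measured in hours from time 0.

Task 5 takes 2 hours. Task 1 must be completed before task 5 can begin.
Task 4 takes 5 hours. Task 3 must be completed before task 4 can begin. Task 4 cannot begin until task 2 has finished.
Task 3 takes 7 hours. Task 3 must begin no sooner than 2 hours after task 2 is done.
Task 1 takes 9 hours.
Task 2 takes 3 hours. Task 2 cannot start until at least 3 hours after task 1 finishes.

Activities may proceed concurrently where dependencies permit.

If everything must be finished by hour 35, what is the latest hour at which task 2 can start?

Nothing follows task 4; the deadline of hour 35 is its only limit. It must start by 35 − 5 = hour 30.
Task 3 must finish before task 4 (must start by hour 30). With a 7-hour duration, task 3 must start by 30 − 7 = hour 23.
Task 2 must finish in time for task 3 (must start by hour 23, minus 2-hour gap → hour 21); task 4 (must start by hour 30). The tightest is hour 21, so task 2 must start by 21 − 3 = hour 18.

18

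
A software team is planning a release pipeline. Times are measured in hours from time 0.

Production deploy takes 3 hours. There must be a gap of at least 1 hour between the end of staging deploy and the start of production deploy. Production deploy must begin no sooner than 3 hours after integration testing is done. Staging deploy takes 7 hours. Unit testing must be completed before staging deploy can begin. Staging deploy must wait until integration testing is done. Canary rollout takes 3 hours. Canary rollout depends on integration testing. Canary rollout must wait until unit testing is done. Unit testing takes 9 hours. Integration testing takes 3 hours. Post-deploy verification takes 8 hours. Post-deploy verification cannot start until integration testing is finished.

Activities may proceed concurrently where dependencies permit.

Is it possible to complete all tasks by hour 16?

Integration testing can start immediately at hour 0; it finishes at hour 3.
After integration testing (finishes hour 3), post-deploy verification can start at hour 3 and finishes at hour 11.
Unit testing can start immediately at hour 0; it finishes at hour 9.
Canary rollout needs all of integration testing (finishes hour 3); unit testing (finishes hour 9). That puts its earliest start at hour 9; it finishes at 9 + 3 = hour 12.
Staging deploy needs all of unit testing (finishes hour 9); integration testing (finishes hour 3). That puts its earliest start at hour 9; it finishes at 9 + 7 = hour 16.
Production deploy needs all of staging deploy (finishes hour 16, plus 1-hour gap → hour 17); integration testing (finishes hour 3, plus 3-hour gap → hour 6). That puts its earliest start at hour 17; it finishes at 17 + 3 = hour 20.
The earliest everything can be done is hour 20, which is after the deadline of 16, so it is not possible.

No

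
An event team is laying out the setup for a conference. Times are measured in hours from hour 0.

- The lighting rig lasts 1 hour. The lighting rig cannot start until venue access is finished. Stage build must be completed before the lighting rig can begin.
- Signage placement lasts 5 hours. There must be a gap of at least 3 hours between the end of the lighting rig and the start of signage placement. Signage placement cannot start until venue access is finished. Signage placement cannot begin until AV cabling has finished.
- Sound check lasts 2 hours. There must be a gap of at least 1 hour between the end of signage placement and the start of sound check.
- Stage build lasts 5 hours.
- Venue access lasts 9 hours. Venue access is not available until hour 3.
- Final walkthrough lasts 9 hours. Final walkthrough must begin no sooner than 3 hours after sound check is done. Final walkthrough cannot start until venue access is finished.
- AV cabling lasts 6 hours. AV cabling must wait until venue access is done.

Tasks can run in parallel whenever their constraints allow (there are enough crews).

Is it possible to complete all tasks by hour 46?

Nothing blocks stage build, so it runs from hour 0 to hour 5.
After its own release at hour 3, venue access can start at hour 3 and finishes at hour 12.
AV cabling cannot begin until venue access (finishes hour 12). It runs from hour 12 to 12 + 6 = hour 18.
The lighting rig cannot start until venue access (finishes hour 12); stage build (finishes hour 5). The controlling bound is hour 12, so the lighting rig finishes at 12 + 1 = hour 13.
For signage placement: the lighting rig (finishes hour 13, plus 3-hour gap → hour 16); venue access (finishes hour 12); AV cabling (finishes hour 18). Taking the maximum gives a start of hour 18, and it finishes at 18 + 5 = hour 23.
Sound check cannot begin until signage placement (finishes hour 23, plus 1-hour gap → hour 24). It runs from hour 24 to 24 + 2 = hour 26.
Final walkthrough cannot start until sound check (finishes hour 26, plus 3-hour gap → hour 29); venue access (finishes hour 12). The controlling bound is hour 29, so final walkthrough finishes at 29 + 9 = hour 38.
Every task is finished by hour 38, which is no later than the deadline of 46, so the schedule is feasible.

Yes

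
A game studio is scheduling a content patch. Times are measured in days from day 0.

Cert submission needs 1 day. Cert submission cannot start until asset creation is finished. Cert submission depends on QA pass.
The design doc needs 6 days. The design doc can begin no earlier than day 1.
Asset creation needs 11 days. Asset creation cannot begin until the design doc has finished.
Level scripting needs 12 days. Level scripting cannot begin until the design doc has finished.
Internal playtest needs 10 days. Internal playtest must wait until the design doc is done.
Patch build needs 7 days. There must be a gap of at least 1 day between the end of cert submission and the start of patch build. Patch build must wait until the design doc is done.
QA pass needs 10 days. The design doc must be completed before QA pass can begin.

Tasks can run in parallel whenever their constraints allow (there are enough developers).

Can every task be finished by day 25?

No

After its own release at day 1, the design doc can start at day 1 and finishes at day 7.
QA pass cannot begin until the design doc (finishes day 7). It runs from day 7 to 7 + 10 = day 17.
Internal playtest waits on the design doc (finishes day 7), so it starts at day 7 and finishes at 7 + 10 = day 17.
After the design doc (finishes day 7), level scripting can start at day 7 and finishes at day 19.
Asset creation waits on the design doc (finishes day 7), so it starts at day 7 and finishes at 7 + 11 = day 18.
Cert submission needs all of asset creation (finishes day 18); QA pass (finishes day 17). That puts its earliest start at day 18; it finishes at 18 + 1 = day 19.
Patch build needs all of cert submission (finishes day 19, plus 1-day gap → day 20); the design doc (finishes day 7). That puts its earliest start at day 20; it finishes at 20 + 7 = day 27.
The earliest everything can be done is day 27, which is after the deadline of 25, so it is not possible.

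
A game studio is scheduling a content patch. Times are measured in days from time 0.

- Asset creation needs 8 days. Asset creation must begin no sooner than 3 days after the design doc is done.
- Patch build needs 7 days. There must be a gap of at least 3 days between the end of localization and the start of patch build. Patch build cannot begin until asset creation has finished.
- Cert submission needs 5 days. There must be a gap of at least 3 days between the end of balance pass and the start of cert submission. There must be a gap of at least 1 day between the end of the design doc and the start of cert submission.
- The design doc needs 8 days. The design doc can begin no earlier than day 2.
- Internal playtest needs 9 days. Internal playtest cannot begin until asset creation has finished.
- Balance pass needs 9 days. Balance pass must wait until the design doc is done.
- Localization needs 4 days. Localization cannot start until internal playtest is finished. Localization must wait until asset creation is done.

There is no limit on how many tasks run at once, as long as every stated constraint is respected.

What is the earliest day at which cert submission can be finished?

The design doc waits on its own release at day 2, so it starts at day 2 and finishes at 2 + 8 = day 10.
Balance pass cannot begin until the design doc (finishes day 10). It runs from day 10 to 10 + 9 = day 19.
Cert submission has to wait for balance pass (finishes day 19, plus 3-day gap → day 22); the design doc (finishes day 10, plus 1-day gap → day 11). The latest of these is day 22, so cert submission runs day 22 to 22 + 5 = day 27.

27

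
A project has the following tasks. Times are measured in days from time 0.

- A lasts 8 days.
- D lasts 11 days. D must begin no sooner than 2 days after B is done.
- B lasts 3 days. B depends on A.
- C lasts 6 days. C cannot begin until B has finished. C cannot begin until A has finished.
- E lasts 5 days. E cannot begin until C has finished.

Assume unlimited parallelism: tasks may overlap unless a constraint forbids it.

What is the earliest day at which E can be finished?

A can start immediately at day 0; it finishes at day 8.
B waits on A (finishes day 8), so it starts at day 8 and finishes at 8 + 3 = day 11.
For C: B (finishes day 11); A (finishes day 8). Taking the maximum gives a start of day 11, and it finishes at 11 + 6 = day 17.
After C (finishes day 17), E can start at day 17 and finishes at day 22.

22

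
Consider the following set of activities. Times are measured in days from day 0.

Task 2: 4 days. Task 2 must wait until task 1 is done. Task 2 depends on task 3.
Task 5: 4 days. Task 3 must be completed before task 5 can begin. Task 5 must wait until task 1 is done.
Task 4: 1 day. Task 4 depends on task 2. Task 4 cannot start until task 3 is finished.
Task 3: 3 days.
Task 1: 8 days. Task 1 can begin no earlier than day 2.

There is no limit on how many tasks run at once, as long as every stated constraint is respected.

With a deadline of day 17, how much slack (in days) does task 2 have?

2

Task 3 has no prerequisites, so it starts at day 0 and finishes at day 3.
Task 1 waits on its own release at day 2, so it starts at day 2 and finishes at 2 + 8 = day 10.
Task 2 has to wait for task 1 (finishes day 10); task 3 (finishes day 3). The latest of these is day 10, so task 2 runs day 10 to 10 + 4 = day 14.

Working backward from the deadline:
Nothing follows task 4; the deadline of day 17 is its only limit. It must start by 17 − 1 = day 16.
Since task 4 (must start by day 16) depends on it, task 2 must finish by day 16. Backing off its 4-day duration gives a latest start of day 12.
So task 2 can start as early as day 10 and as late as day 12, giving 12 − 10 = 2 days of slack.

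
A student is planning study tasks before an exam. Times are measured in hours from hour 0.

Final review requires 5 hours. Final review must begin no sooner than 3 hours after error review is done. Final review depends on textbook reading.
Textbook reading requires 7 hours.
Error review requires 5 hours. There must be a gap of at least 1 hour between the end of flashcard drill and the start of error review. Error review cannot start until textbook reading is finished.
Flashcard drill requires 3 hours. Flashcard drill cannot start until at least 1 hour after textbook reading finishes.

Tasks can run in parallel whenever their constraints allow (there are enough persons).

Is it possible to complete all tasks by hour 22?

Nothing blocks textbook reading, so it runs from hour 0 to hour 7.
Flashcard drill waits on textbook reading (finishes hour 7, plus 1-hour gap → hour 8), so it starts at hour 8 and finishes at 8 + 3 = hour 11.
Error review cannot start until flashcard drill (finishes hour 11, plus 1-hour gap → hour 12); textbook reading (finishes hour 7). The controlling bound is hour 12, so error review finishes at 12 + 5 = hour 17.
Final review cannot start until error review (finishes hour 17, plus 3-hour gap → hour 20); textbook reading (finishes hour 7). The controlling bound is hour 20, so final review finishes at 20 + 5 = hour 25.
The earliest everything can be done is hour 25, which is after the deadline of 22, so it is not possible.

No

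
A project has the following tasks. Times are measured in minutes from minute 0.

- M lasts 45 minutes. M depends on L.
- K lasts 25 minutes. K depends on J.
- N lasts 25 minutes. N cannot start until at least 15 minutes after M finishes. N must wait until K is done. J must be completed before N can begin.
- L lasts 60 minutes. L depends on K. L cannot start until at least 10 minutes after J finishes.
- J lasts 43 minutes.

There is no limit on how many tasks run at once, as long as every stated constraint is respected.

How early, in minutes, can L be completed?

128

J can start immediately at minute 0; it finishes at minute 43.
K cannot begin until J (finishes minute 43). It runs from minute 43 to 43 + 25 = minute 68.
L has to wait for K (finishes minute 68); J (finishes minute 43, plus 10-minute gap → minute 53). The latest of these is minute 68, so L runs minute 68 to 68 + 60 = minute 128.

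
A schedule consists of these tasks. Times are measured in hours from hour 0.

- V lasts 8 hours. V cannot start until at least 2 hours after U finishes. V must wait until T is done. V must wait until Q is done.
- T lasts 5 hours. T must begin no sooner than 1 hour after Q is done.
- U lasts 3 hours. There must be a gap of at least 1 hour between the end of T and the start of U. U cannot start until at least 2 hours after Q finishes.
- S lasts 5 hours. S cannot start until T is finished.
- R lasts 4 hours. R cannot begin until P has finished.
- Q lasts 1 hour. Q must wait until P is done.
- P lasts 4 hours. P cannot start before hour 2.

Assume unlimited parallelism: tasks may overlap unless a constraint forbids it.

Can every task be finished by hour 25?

No

P cannot begin until its own release at hour 2. It runs from hour 2 to 2 + 4 = hour 6.
R waits on P (finishes hour 6), so it starts at hour 6 and finishes at 6 + 4 = hour 10.
Q waits on P (finishes hour 6), so it starts at hour 6 and finishes at 6 + 1 = hour 7.
After Q (finishes hour 7, plus 1-hour gap → hour 8), T can start at hour 8 and finishes at hour 13.
For U: T (finishes hour 13, plus 1-hour gap → hour 14); Q (finishes hour 7, plus 2-hour gap → hour 9). Taking the maximum gives a start of hour 14, and it finishes at 14 + 3 = hour 17.
For V: U (finishes hour 17, plus 2-hour gap → hour 19); T (finishes hour 13); Q (finishes hour 7). Taking the maximum gives a start of hour 19, and it finishes at 19 + 8 = hour 27.
S waits on T (finishes hour 13), so it starts at hour 13 and finishes at 13 + 5 = hour 18.
The earliest everything can be done is hour 27, which is after the deadline of 25, so it is not possible.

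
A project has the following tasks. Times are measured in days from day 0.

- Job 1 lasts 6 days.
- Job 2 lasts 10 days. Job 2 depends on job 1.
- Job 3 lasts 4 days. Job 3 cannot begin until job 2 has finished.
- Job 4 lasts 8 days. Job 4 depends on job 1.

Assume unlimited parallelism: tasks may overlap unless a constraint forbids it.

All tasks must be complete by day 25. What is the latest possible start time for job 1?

To finish by day 25, job 3 (duration 4) must start no later than day 21.
Job 2 must finish before job 3 (must start by day 21). With a 10-day duration, job 2 must start by 21 − 10 = day 11.
Job 4 must finish by day 25; it takes 8 days, so it must start by 25 − 8 = day 17.
For job 1: job 2 (must start by day 11); job 4 (must start by day 17). The most restrictive is day 11; with a 6-day duration, job 1 must start by day 5.

5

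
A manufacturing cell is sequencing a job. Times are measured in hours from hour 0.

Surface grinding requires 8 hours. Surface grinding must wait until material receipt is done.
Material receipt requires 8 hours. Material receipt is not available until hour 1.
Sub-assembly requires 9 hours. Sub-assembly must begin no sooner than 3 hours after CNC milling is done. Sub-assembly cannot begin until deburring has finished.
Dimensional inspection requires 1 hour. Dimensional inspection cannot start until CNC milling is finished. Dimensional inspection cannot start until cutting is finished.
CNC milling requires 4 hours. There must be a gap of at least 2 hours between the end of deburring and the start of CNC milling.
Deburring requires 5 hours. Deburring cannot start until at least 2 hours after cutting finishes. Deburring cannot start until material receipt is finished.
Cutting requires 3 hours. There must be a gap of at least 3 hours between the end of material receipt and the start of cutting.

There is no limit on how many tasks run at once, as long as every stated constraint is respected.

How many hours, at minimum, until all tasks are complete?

40

Material receipt waits on its own release at hour 1, so it starts at hour 1 and finishes at 1 + 8 = hour 9.
Surface grinding waits on material receipt (finishes hour 9), so it starts at hour 9 and finishes at 9 + 8 = hour 17.
Cutting cannot begin until material receipt (finishes hour 9, plus 3-hour gap → hour 12). It runs from hour 12 to 12 + 3 = hour 15.
Deburring needs all of cutting (finishes hour 15, plus 2-hour gap → hour 17); material receipt (finishes hour 9). That puts its earliest start at hour 17; it finishes at 17 + 5 = hour 22.
CNC milling cannot begin until deburring (finishes hour 22, plus 2-hour gap → hour 24). It runs from hour 24 to 24 + 4 = hour 28.
Sub-assembly needs all of CNC milling (finishes hour 28, plus 3-hour gap → hour 31); deburring (finishes hour 22). That puts its earliest start at hour 31; it finishes at 31 + 9 = hour 40.
Dimensional inspection needs all of CNC milling (finishes hour 28); cutting (finishes hour 15). That puts its earliest start at hour 28; it finishes at 28 + 1 = hour 29.
All tasks are finished once the last one completes. Finish times: Material receipt at 9, Cutting at 15, Deburring at 22, CNC milling at 28, Surface grinding at 17, Dimensional inspection at 29, Sub-assembly at 40. The latest is hour 40.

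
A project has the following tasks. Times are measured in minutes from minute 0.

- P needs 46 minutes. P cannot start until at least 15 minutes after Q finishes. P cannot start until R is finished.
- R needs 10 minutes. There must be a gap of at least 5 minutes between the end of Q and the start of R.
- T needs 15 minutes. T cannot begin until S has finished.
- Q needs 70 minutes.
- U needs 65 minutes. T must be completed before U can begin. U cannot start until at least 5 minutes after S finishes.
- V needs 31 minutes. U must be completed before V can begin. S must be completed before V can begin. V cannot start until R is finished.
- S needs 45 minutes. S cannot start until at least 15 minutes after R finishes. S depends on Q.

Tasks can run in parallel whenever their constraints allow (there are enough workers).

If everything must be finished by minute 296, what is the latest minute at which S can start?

To finish by minute 296, V (duration 31) must start no later than minute 265.
U must finish before V (must start by minute 265). With a 65-minute duration, U must start by 265 − 65 = minute 200.
T must finish before U (must start by minute 200). With a 15-minute duration, T must start by 200 − 15 = minute 185.
S must finish in time for T (must start by minute 185); U (must start by minute 200, minus 5-minute gap → minute 195); V (must start by minute 265). The tightest is minute 185, so S must start by 185 − 45 = minute 140.

140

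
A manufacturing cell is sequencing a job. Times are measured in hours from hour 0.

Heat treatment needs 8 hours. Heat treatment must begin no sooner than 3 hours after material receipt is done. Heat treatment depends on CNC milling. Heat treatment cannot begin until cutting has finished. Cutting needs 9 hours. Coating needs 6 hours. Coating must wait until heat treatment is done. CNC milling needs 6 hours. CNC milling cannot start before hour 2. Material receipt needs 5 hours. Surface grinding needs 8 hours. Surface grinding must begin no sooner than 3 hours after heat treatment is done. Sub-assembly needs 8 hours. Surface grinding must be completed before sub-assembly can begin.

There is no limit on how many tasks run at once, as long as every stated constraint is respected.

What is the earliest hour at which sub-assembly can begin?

After its own release at hour 2, CNC milling can start at hour 2 and finishes at hour 8.
Cutting has no prerequisites, so it starts at hour 0 and finishes at hour 9.
Material receipt can start immediately at hour 0; it finishes at hour 5.
Heat treatment needs all of material receipt (finishes hour 5, plus 3-hour gap → hour 8); CNC milling (finishes hour 8); cutting (finishes hour 9). That puts its earliest start at hour 9; it finishes at 9 + 8 = hour 17.
After heat treatment (finishes hour 17, plus 3-hour gap → hour 20), surface grinding can start at hour 20 and finishes at hour 28.
Sub-assembly waits on surface grinding (finishes hour 28), so the earliest it can start is hour 28.

28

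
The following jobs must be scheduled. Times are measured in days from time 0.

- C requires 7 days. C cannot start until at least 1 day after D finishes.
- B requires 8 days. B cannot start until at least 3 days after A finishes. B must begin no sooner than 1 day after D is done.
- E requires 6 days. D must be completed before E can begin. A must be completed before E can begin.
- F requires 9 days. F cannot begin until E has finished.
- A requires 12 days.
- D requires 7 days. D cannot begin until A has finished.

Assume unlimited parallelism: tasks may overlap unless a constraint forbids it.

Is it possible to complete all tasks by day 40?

A can start immediately at day 0; it finishes at day 12.
D cannot begin until A (finishes day 12). It runs from day 12 to 12 + 7 = day 19.
E needs all of D (finishes day 19); A (finishes day 12). That puts its earliest start at day 19; it finishes at 19 + 6 = day 25.
F waits on E (finishes day 25), so it starts at day 25 and finishes at 25 + 9 = day 34.
C waits on D (finishes day 19, plus 1-day gap → day 20), so it starts at day 20 and finishes at 20 + 7 = day 27.
B cannot start until A (finishes day 12, plus 3-day gap → day 15); D (finishes day 19, plus 1-day gap → day 20). The controlling bound is day 20, so B finishes at 20 + 8 = day 28.
Every task is finished by day 34, which is no later than the deadline of 40, so the schedule is feasible.

Yes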